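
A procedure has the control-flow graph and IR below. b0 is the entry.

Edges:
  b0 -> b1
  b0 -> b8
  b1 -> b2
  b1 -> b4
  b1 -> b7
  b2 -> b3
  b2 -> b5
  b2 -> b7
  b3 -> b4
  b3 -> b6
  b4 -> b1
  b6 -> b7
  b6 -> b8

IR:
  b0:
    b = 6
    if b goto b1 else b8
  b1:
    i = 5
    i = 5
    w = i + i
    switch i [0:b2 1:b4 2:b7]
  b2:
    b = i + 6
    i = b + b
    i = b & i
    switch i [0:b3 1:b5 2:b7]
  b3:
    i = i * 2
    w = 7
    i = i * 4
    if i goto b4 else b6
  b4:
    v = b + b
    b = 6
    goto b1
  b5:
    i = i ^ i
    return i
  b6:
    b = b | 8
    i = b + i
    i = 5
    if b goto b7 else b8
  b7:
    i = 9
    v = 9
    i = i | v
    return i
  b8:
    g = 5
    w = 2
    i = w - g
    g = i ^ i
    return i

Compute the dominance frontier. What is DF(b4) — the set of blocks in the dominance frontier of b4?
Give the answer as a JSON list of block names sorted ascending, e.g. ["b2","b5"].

idom tree: b1←b0 b2←b1 b3←b2 b4←b1 b5←b2 b6←b3 b7←b1 b8←b0
Join-block Dom:
  b1: preds {b0,b4}: {b0} ∩ {b0,b1,b4} = {b0}; idom=b0
  b4: preds {b1,b3}: {b0,b1} ∩ {b0,b1,b2,b3} = {b0,b1}; idom=b1
  b7: preds {b1,b2,b6}: {b0,b1} ∩ {b0,b1,b2} ∩ {b0,b1,b2,b3,b6} = {b0,b1}; idom=b1
  b8: preds {b0,b6}: {b0} ∩ {b0,b1,b2,b3,b6} = {b0}; idom=b0

DF walk-up:
  join b1 pred b0: · stop@b0
  join b1 pred b4: b4→b1 stop@b0
  join b4 pred b1: · stop@b1
  join b4 pred b3: b3→b2 stop@b1
  join b7 pred b1: · stop@b1
  join b7 pred b2: b2 stop@b1
  join b7 pred b6: b6→b3→b2 stop@b1
  join b8 pred b0: · stop@b0
  join b8 pred b6: b6→b3→b2→b1 stop@b0
  b0 → ∅
  b1 → {b1,b8}
  b2 → {b4,b7,b8}
  b3 → {b4,b7,b8}
  b4 → {b1}
  b5 → ∅
  b6 → {b7,b8}
  b7 → ∅
  b8 → ∅

DF(b4) = ["b1"]

Answer: ["b1"]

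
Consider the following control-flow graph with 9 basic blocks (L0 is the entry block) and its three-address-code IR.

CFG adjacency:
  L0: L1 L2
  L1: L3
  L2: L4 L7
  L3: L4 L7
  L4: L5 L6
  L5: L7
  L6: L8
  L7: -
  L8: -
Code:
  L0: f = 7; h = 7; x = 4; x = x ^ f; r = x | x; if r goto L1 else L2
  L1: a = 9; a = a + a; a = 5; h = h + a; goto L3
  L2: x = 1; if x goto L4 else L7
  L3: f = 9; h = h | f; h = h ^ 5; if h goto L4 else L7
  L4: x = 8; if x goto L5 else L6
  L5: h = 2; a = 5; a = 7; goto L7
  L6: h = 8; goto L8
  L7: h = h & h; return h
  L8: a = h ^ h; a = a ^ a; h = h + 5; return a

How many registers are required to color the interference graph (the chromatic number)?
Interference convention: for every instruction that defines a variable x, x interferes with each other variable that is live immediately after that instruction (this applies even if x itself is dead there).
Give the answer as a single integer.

Block summaries:
  L0 def {f,h,r,x} use ∅
  L1 def {a,h} use {h}
  L2 def {x} use ∅
  L3 def {f,h} use {h}
  L4 def {x} use ∅
  L5 def {a,h} use ∅
  L6 def {h} use ∅
  L7 def {h} use {h}
  L8 def {a,h} use {h}

Backward fixpoint:
  L0: in=∅ out={h}
  L1: in={h} out={h}
  L2: in={h} out={h}
  L3: in={h} out={h}
  L4: in=∅ out=∅
  L5: in=∅ out={h}
  L6: in=∅ out={h}
  L7: in={h} out=∅
  L8: in={h} out=∅

Interfere edges:
  a: {h}
  f: {h,x}
  h: {a,f,r,x}
  r: {h}
  x: {f,h}

Chromatic number:
  {f,h,x} pairwise interfere (3-clique) ⇒ χ ≥ 3
  assign a→r1 f→r1 h→r0 r→r1 x→r2 — no edge inside a register ⇒ χ ≤ 3
  χ = 3

Answer: 3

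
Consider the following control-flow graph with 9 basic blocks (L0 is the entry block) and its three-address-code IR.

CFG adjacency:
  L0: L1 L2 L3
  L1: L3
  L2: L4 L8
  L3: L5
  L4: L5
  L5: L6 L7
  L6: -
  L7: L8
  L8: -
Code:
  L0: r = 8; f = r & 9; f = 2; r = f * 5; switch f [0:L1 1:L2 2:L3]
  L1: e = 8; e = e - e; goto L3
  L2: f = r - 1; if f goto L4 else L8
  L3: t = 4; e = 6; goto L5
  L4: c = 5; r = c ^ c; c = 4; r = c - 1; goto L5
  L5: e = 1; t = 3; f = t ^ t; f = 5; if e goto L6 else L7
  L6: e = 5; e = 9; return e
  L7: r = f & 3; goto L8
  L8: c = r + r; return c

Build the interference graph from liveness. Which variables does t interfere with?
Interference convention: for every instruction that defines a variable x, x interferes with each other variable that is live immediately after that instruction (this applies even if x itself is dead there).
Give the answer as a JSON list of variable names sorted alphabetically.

Per-block:
  L0: def={f,r} ue=∅
  L1: def={e} ue=∅
  L2: def={f} ue={r}
  L3: def={e,t} ue=∅
  L4: def={c,r} ue=∅
  L5: def={e,f,t} ue=∅
  L6: def={e} ue=∅
  L7: def={r} ue={f}
  L8: def={c} ue={r}

Backward fixpoint:
  L0: in=∅ out={r}
  L1: in=∅ out=∅
  L2: in={r} out={r}
  L3: in=∅ out=∅
  L4: in=∅ out=∅
  L5: in=∅ out={f}
  L6: in=∅ out=∅
  L7: in={f} out={r}
  L8: in={r} out=∅

Interference:
  c: ∅
  e: {f,t}
  f: {e,r}
  r: {f}
  t: {e}

N(t) = ["e"]

Answer: ["e"]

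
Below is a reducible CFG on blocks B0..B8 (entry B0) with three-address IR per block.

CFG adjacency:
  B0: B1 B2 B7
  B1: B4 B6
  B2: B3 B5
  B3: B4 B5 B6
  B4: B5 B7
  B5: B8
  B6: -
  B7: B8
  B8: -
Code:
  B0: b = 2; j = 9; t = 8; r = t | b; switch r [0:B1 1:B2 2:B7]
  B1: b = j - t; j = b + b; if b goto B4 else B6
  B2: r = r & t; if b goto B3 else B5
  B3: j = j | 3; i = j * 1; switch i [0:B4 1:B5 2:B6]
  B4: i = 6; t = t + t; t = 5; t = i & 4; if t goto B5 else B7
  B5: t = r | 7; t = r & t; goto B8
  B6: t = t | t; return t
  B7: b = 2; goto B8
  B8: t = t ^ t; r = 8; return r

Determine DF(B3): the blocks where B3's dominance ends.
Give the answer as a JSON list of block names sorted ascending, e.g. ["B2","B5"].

Answer: ["B4", "B5", "B6"]

Working:
idom tree: B1←B0 B2←B0 B3←B2 B4←B0 B5←B0 B6←B0 B7←B0 B8←B0
Join-block Dom:
  B4: preds {B1,B3}: {B0,B1} ∩ {B0,B2,B3} = {B0}; idom=B0
  B5: preds {B2,B3,B4}: {B0,B2} ∩ {B0,B2,B3} ∩ {B0,B4} = {B0}; idom=B0
  B6: preds {B1,B3}: {B0,B1} ∩ {B0,B2,B3} = {B0}; idom=B0
  B7: preds {B0,B4}: {B0} ∩ {B0,B4} = {B0}; idom=B0
  B8: preds {B5,B7}: {B0,B5} ∩ {B0,B7} = {B0}; idom=B0

DF derivation:
  join B4 pred B1: B1 stop@B0
  join B4 pred B3: B3→B2 stop@B0
  join B5 pred B2: B2 stop@B0
  join B5 pred B3: B3→B2 stop@B0
  join B5 pred B4: B4 stop@B0
  join B6 pred B1: B1 stop@B0
  join B6 pred B3: B3→B2 stop@B0
  join B7 pred B0: · stop@B0
  join B7 pred B4: B4 stop@B0
  join B8 pred B5: B5 stop@B0
  join B8 pred B7: B7 stop@B0
  DF(B0)=∅
  DF(B1)={B4,B6}
  DF(B2)={B4,B5,B6}
  DF(B3)={B4,B5,B6}
  DF(B4)={B5,B7}
  DF(B5)={B8}
  DF(B6)=∅
  DF(B7)={B8}
  DF(B8)=∅

DF(B3) = ["B4", "B5", "B6"]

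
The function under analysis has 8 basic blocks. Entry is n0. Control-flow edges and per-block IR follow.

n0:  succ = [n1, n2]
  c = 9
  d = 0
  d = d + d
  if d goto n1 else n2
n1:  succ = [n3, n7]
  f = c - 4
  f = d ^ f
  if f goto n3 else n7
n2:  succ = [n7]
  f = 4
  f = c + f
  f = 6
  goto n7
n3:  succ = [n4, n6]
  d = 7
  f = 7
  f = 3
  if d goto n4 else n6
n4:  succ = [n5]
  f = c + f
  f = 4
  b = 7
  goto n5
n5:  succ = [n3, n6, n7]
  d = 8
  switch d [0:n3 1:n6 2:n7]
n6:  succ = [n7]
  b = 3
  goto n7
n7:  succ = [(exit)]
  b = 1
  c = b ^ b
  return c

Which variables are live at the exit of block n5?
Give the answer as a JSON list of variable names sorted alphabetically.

Answer: ["c"]

Working:
Block summaries:
  n0: def={c,d} ue=∅
  n1: def={f} ue={c,d}
  n2: def={f} ue={c}
  n3: def={d,f} ue=∅
  n4: def={b,f} ue={c,f}
  n5: def={d} ue=∅
  n6: def={b} ue=∅
  n7: def={b,c} ue=∅

Live sets:
  n0: in=∅ out={c,d}
  n1: in={c,d} out={c}
  n2: in={c} out=∅
  n3: in={c} out={c,f}
  n4: in={c,f} out={c}
  n5: in={c} out={c}
  n6: in=∅ out=∅
  n7: in=∅ out=∅

live-out(n5) = ["c"]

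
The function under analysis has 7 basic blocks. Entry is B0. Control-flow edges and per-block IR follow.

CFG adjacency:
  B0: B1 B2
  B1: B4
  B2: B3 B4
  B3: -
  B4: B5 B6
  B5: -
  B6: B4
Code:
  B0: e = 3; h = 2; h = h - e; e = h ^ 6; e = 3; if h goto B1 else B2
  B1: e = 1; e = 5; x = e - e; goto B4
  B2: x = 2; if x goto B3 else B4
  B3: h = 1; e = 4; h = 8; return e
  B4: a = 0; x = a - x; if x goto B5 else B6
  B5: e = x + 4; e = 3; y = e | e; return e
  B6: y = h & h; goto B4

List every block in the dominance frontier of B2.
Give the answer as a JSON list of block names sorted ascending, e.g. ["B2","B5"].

idom tree: B1←B0 B2←B0 B3←B2 B4←B0 B5←B4 B6←B4
Dom∩ at merges:
  B4: preds {B1,B2,B6}: {B0,B1} ∩ {B0,B2} ∩ {B0,B4,B6} = {B0}; idom=B0

DF walk-up:
  B4←B1: walk B1 to B0
  B4←B2: walk B2 to B0
  B4←B6: walk B6→B4 to B0
  B0 → ∅
  B1 → {B4}
  B2 → {B4}
  B3 → ∅
  B4 → {B4}
  B5 → ∅
  B6 → {B4}

DF(B2) = ["B4"]

Answer: ["B4"]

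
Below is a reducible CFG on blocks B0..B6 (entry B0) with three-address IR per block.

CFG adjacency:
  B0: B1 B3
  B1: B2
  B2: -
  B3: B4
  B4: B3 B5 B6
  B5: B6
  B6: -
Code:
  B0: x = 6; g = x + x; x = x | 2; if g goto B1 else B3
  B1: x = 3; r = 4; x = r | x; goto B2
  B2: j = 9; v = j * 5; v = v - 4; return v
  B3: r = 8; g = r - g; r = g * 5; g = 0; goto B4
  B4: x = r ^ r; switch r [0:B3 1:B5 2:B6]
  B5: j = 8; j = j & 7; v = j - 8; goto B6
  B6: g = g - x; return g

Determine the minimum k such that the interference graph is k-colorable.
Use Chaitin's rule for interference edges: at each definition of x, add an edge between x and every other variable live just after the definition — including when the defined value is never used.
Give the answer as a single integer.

Answer: 3

Analysis:
Block summaries:
  B0: def={g,x} ue=∅
  B1: def={r,x} ue=∅
  B2: def={j,v} ue=∅
  B3: def={g,r} ue={g}
  B4: def={x} ue={r}
  B5: def={j,v} ue=∅
  B6: def={g} ue={g,x}

Liveness:
  B0: in=∅ out={g}
  B1: in=∅ out=∅
  B2: in=∅ out=∅
  B3: in={g} out={g,r}
  B4: in={g,r} out={g,x}
  B5: in={g,x} out={g,x}
  B6: in={g,x} out=∅

Interfere edges:
  g — {j,r,v,x}
  j — {g,x}
  r — {g,x}
  v — {g,x}
  x — {g,j,r,v}

Registers:
  clique {g,j,x} ⇒ need ≥ 3
  assign g→c0 j→c2 r→c2 v→c2 x→c1 — no edge inside a register ⇒ χ ≤ 3
  χ = 3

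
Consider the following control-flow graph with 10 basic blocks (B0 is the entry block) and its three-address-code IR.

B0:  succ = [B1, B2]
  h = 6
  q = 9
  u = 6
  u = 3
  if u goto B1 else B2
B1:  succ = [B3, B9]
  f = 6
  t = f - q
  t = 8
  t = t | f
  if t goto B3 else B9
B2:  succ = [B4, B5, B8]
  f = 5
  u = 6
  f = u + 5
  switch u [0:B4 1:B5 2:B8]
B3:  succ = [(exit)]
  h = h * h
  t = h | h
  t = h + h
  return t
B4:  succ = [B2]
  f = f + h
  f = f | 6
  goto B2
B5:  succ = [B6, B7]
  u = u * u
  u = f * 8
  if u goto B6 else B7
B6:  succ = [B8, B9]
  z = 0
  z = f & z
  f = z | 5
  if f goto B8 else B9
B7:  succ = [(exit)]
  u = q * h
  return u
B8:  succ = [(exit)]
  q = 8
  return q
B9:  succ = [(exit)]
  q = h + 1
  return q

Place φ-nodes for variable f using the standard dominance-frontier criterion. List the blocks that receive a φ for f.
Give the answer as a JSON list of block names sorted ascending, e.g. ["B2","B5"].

idom tree: B1←B0 B2←B0 B3←B1 B4←B2 B5←B2 B6←B5 B7←B5 B8←B2 B9←B0
Dom at joins:
  B2: preds {B0,B4}: {B0} ∩ {B0,B2,B4} = {B0}; idom=B0
  B8: preds {B2,B6}: {B0,B2} ∩ {B0,B2,B5,B6} = {B0,B2}; idom=B2
  B9: preds {B1,B6}: {B0,B1} ∩ {B0,B2,B5,B6} = {B0}; idom=B0

DF derivation:
  B2←B0: walk · to B0
  B2←B4: walk B4→B2 to B0
  B8←B2: walk · to B2
  B8←B6: walk B6→B5 to B2
  B9←B1: walk B1 to B0
  B9←B6: walk B6→B5→B2 to B0
  DF(B0)=∅
  DF(B1)={B9}
  DF(B2)={B2,B9}
  DF(B3)=∅
  DF(B4)={B2}
  DF(B5)={B8,B9}
  DF(B6)={B8,B9}
  DF(B7)=∅
  DF(B8)=∅
  DF(B9)=∅

φ for f: defs {B1,B2,B4,B6}
  DF⁺ = {B2,B8,B9}

Answer: ["B2", "B8", "B9"]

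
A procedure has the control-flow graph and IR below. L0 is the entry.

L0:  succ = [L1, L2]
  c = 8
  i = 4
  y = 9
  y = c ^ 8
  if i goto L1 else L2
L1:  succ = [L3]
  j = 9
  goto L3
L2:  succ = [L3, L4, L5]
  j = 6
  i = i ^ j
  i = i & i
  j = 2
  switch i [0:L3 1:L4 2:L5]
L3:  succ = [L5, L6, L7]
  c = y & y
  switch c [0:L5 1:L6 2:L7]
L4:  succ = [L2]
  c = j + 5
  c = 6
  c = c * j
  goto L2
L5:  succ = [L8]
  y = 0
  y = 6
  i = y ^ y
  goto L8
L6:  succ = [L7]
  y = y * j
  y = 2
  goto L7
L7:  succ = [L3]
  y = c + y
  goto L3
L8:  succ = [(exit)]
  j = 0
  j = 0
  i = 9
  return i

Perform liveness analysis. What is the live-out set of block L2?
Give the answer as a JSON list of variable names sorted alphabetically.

Answer: ["i", "j", "y"]

Analysis:
def/use:
  L0: def={c,i,y} ue=∅
  L1: def={j} ue=∅
  L2: def={i,j} ue={i}
  L3: def={c} ue={y}
  L4: def={c} ue={j}
  L5: def={i,y} ue=∅
  L6: def={y} ue={j,y}
  L7: def={y} ue={c,y}
  L8: def={i,j} ue=∅

Backward fixpoint:
  live L0: ∅→{i,y}
  live L1: {y}→{j,y}
  live L2: {i,y}→{i,j,y}
  live L3: {j,y}→{c,j,y}
  live L4: {i,j,y}→{i,y}
  live L5: ∅→∅
  live L6: {c,j,y}→{c,j,y}
  live L7: {c,j,y}→{j,y}
  live L8: ∅→∅

live-out(L2) = ["i", "j", "y"]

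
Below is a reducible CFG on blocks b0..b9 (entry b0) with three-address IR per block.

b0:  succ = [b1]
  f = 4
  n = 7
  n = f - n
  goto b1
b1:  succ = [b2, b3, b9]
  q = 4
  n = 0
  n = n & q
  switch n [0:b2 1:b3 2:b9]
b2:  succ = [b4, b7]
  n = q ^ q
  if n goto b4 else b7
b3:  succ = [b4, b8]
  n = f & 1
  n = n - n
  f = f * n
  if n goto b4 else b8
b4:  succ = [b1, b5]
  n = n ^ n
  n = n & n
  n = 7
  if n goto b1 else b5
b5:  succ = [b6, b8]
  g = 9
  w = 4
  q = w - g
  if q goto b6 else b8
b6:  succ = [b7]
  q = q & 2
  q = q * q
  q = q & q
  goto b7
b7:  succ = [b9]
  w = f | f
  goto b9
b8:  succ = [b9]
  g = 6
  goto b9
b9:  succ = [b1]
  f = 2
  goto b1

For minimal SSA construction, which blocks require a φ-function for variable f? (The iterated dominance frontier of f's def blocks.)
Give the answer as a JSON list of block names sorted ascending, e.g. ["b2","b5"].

Answer: ["b1", "b4", "b7", "b8", "b9"]

Analysis:
idom tree: b1←b0 b2←b1 b3←b1 b4←b1 b5←b4 b6←b5 b7←b1 b8←b1 b9←b1
Join-block Dom:
  b1: preds {b0,b4,b9}: {b0} ∩ {b0,b1,b4} ∩ {b0,b1,b9} = {b0}; idom=b0
  b4: preds {b2,b3}: {b0,b1,b2} ∩ {b0,b1,b3} = {b0,b1}; idom=b1
  b7: preds {b2,b6}: {b0,b1,b2} ∩ {b0,b1,b4,b5,b6} = {b0,b1}; idom=b1
  b8: preds {b3,b5}: {b0,b1,b3} ∩ {b0,b1,b4,b5} = {b0,b1}; idom=b1
  b9: preds {b1,b7,b8}: {b0,b1} ∩ {b0,b1,b7} ∩ {b0,b1,b8} = {b0,b1}; idom=b1

Frontier:
  b1←b0: walk · to b0
  b1←b4: walk b4→b1 to b0
  b1←b9: walk b9→b1 to b0
  b4←b2: walk b2 to b1
  b4←b3: walk b3 to b1
  b7←b2: walk b2 to b1
  b7←b6: walk b6→b5→b4 to b1
  b8←b3: walk b3 to b1
  b8←b5: walk b5→b4 to b1
  b9←b1: walk · to b1
  b9←b7: walk b7 to b1
  b9←b8: walk b8 to b1
  b0: DF=∅
  b1: DF={b1}
  b2: DF={b4,b7}
  b3: DF={b4,b8}
  b4: DF={b1,b7,b8}
  b5: DF={b7,b8}
  b6: DF={b7}
  b7: DF={b9}
  b8: DF={b9}
  b9: DF={b1}

φ for f: defs {b0,b3,b9}
  DF⁺ = {b1,b4,b7,b8,b9}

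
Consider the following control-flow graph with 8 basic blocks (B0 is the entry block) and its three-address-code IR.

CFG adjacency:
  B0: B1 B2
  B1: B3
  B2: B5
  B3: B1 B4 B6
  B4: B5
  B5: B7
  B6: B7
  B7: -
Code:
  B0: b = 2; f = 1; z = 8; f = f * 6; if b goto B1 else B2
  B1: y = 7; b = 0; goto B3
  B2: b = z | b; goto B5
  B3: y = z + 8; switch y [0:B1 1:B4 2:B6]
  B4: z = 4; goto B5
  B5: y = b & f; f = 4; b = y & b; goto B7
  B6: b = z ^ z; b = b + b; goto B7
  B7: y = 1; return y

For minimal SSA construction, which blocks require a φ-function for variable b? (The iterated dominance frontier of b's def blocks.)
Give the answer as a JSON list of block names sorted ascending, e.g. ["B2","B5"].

idom tree: B1←B0 B2←B0 B3←B1 B4←B3 B5←B0 B6←B3 B7←B0
Dom∩ at merges:
  B1: preds {B0,B3}: {B0} ∩ {B0,B1,B3} = {B0}; idom=B0
  B5: preds {B2,B4}: {B0,B2} ∩ {B0,B1,B3,B4} = {B0}; idom=B0
  B7: preds {B5,B6}: {B0,B5} ∩ {B0,B1,B3,B6} = {B0}; idom=B0

DF derivation:
  join B1 pred B0: · stop@B0
  join B1 pred B3: B3→B1 stop@B0
  join B5 pred B2: B2 stop@B0
  join B5 pred B4: B4→B3→B1 stop@B0
  join B7 pred B5: B5 stop@B0
  join B7 pred B6: B6→B3→B1 stop@B0
  B0: DF=∅
  B1: DF={B1,B5,B7}
  B2: DF={B5}
  B3: DF={B1,B5,B7}
  B4: DF={B5}
  B5: DF={B7}
  B6: DF={B7}
  B7: DF=∅

φ for b: defs {B0,B1,B2,B5,B6}
  DF⁺ = {B1,B5,B7}

Answer: ["B1", "B5", "B7"]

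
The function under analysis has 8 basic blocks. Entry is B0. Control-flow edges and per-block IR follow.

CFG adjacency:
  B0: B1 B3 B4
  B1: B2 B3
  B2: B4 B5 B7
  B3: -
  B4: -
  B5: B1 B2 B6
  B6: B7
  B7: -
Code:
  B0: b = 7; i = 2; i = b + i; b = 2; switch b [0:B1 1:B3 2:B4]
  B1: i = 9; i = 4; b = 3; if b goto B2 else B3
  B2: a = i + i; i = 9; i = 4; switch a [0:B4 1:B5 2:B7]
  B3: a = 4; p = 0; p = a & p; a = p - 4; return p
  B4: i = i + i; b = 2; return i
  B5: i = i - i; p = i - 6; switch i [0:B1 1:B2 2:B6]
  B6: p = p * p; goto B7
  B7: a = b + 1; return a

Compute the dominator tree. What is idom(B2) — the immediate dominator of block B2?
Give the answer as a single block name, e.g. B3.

Answer: B1

Working:
idom tree: B1←B0 B2←B1 B3←B0 B4←B0 B5←B2 B6←B5 B7←B2
Join-block Dom:
  B1: preds {B0,B5}: {B0} ∩ {B0,B1,B2,B5} = {B0}; idom=B0
  B2: preds {B1,B5}: {B0,B1} ∩ {B0,B1,B2,B5} = {B0,B1}; idom=B1
  B3: preds {B0,B1}: {B0} ∩ {B0,B1} = {B0}; idom=B0
  B4: preds {B0,B2}: {B0} ∩ {B0,B1,B2} = {B0}; idom=B0
  B7: preds {B2,B6}: {B0,B1,B2} ∩ {B0,B1,B2,B5,B6} = {B0,B1,B2}; idom=B2

idom(B2) = B1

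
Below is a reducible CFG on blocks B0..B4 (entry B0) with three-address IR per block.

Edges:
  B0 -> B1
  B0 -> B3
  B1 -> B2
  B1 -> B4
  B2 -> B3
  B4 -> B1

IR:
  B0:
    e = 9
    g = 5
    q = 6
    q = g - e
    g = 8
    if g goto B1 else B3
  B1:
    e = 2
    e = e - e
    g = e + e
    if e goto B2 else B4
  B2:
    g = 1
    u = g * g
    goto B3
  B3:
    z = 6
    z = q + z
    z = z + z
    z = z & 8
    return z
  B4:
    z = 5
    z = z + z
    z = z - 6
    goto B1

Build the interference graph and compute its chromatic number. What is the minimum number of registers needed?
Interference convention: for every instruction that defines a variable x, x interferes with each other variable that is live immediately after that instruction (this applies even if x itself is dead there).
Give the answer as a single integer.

Answer: 3

Analysis:
Per-block:
  B0: def={e,g,q} ue=∅
  B1: def={e,g} ue=∅
  B2: def={g,u} ue=∅
  B3: def={z} ue={q}
  B4: def={z} ue=∅

Liveness:
  B0 li=∅ lo={q}
  B1 li={q} lo={q}
  B2 li={q} lo={q}
  B3 li={q} lo=∅
  B4 li={q} lo={q}

Interfere edges:
  e — {g,q}
  g — {e,q}
  q — {e,g,u,z}
  u — {q}
  z — {q}

Colouring:
  {e,g,q} pairwise interfere (3-clique) ⇒ χ ≥ 3
  3-colouring: r0={q}  r1={e,u,z}  r2={g}
  χ = 3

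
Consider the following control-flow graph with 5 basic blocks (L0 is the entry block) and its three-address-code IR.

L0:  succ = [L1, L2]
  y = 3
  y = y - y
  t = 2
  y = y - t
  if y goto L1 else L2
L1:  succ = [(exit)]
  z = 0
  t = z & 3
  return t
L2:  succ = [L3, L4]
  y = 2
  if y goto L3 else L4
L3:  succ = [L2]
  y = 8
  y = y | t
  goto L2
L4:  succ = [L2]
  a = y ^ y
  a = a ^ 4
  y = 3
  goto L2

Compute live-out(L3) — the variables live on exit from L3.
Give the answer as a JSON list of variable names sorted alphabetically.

Answer: ["t"]

Derivation:
def/use:
  L0: def={t,y} ue=∅
  L1: def={t,z} ue=∅
  L2: def={y} ue=∅
  L3: def={y} ue={t}
  L4: def={a,y} ue={y}

Liveness:
  live L0: ∅→{t}
  live L1: ∅→∅
  live L2: {t}→{t,y}
  live L3: {t}→{t}
  live L4: {t,y}→{t}

live-out(L3) = ["t"]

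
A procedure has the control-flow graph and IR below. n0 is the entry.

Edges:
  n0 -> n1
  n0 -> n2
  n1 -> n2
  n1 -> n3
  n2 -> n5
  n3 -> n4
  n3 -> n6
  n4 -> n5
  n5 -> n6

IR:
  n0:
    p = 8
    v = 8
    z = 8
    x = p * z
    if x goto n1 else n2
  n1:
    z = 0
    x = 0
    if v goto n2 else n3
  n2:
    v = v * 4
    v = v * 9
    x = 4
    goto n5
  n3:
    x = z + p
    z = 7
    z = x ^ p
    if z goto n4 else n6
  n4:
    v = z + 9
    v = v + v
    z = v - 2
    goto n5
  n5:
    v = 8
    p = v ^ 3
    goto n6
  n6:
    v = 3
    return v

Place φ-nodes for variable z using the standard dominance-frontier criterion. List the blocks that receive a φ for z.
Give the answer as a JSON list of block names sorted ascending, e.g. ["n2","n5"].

Answer: ["n2", "n5", "n6"]

Derivation:
idom tree: n1←n0 n2←n0 n3←n1 n4←n3 n5←n0 n6←n0
Dom∩ at merges:
  n2: preds {n0,n1}: {n0} ∩ {n0,n1} = {n0}; idom=n0
  n5: preds {n2,n4}: {n0,n2} ∩ {n0,n1,n3,n4} = {n0}; idom=n0
  n6: preds {n3,n5}: {n0,n1,n3} ∩ {n0,n5} = {n0}; idom=n0

Frontier:
  join n2 pred n0: · stop@n0
  join n2 pred n1: n1 stop@n0
  join n5 pred n2: n2 stop@n0
  join n5 pred n4: n4→n3→n1 stop@n0
  join n6 pred n3: n3→n1 stop@n0
  join n6 pred n5: n5 stop@n0
  n0 → ∅
  n1 → {n2,n5,n6}
  n2 → {n5}
  n3 → {n5,n6}
  n4 → {n5}
  n5 → {n6}
  n6 → ∅

φ for z: defs {n0,n1,n3,n4}
  DF⁺ = {n2,n5,n6}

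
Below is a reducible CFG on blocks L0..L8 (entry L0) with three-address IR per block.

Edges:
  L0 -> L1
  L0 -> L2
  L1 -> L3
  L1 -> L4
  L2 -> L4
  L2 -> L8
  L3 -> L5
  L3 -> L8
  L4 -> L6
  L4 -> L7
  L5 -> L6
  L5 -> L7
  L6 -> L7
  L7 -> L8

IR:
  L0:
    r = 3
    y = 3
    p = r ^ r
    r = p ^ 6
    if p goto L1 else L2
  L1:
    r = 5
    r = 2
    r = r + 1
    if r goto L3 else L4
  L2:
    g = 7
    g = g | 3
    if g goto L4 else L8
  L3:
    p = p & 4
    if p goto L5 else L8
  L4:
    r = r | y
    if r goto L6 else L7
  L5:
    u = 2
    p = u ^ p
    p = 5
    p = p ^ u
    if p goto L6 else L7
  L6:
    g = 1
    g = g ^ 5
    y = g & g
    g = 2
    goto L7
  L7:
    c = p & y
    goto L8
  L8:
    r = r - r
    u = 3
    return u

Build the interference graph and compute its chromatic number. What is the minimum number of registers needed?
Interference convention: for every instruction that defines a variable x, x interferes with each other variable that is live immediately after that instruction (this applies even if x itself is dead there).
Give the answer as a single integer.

Per-block:
  L0: def={p,r,y} ue=∅
  L1: def={r} ue=∅
  L2: def={g} ue=∅
  L3: def={p} ue={p}
  L4: def={r} ue={r,y}
  L5: def={p,u} ue={p}
  L6: def={g,y} ue=∅
  L7: def={c} ue={p,y}
  L8: def={r,u} ue={r}

Liveness:
  L0: in=∅ out={p,r,y}
  L1: in={p,y} out={p,r,y}
  L2: in={p,r,y} out={p,r,y}
  L3: in={p,r,y} out={p,r,y}
  L4: in={p,r,y} out={p,r,y}
  L5: in={p,r,y} out={p,r,y}
  L6: in={p,r} out={p,r,y}
  L7: in={p,r,y} out={r}
  L8: in={r} out=∅

Interference:
  c↔{r}
  g↔{p,r,y}
  p↔{g,r,u,y}
  r↔{c,g,p,u,y}
  u↔{p,r,y}
  y↔{g,p,r,u}

Registers:
  {g,p,r,y} pairwise interfere (4-clique) ⇒ χ ≥ 4
  assign c→r1 g→r3 p→r1 r→r0 u→r3 y→r2 — no edge inside a register ⇒ χ ≤ 4
  χ = 4

Answer: 4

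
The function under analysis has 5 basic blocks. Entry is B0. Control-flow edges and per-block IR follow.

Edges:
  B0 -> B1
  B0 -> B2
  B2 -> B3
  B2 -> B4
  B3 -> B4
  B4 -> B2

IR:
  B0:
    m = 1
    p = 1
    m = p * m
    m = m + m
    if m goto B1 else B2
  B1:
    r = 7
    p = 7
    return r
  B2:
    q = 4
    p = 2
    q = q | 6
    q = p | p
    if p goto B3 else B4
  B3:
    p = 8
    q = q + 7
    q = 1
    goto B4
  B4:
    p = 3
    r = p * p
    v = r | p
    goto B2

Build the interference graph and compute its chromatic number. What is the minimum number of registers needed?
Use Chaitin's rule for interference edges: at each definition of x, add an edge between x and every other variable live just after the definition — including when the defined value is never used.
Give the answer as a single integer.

Answer: 2

Working:
def/use:
  B0: {m,p} / ∅
  B1: {p,r} / ∅
  B2: {p,q} / ∅
  B3: {p,q} / {q}
  B4: {p,r,v} / ∅

Backward fixpoint:
  B0: in=∅ out=∅
  B1: in=∅ out=∅
  B2: in=∅ out={q}
  B3: in={q} out=∅
  B4: in=∅ out=∅

Interfere edges:
  m — {p}
  p — {m,q,r}
  q — {p}
  r — {p}
  v — ∅

Colouring:
  lower bound: {m,p} mutually conflict ⇒ χ ≥ 2
  2-colouring: c0={p,v}  c1={m,q,r}
  χ = 2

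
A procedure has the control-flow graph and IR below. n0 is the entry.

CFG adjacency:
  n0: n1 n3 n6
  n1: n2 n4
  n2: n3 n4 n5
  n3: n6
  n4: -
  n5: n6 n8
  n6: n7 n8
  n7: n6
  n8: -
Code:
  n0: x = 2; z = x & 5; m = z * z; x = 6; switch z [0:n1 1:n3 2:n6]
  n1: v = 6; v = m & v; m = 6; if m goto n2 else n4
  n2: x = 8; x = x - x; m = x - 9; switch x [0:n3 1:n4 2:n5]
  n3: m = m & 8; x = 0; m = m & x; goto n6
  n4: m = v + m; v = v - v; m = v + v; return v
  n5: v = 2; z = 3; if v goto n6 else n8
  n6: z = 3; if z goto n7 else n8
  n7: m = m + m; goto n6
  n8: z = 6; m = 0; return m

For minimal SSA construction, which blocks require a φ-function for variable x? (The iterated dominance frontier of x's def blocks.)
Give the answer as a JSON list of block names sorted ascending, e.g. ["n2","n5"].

idom tree: n1←n0 n2←n1 n3←n0 n4←n1 n5←n2 n6←n0 n7←n6 n8←n0
Dom at joins:
  n3: preds {n0,n2}: {n0} ∩ {n0,n1,n2} = {n0}; idom=n0
  n4: preds {n1,n2}: {n0,n1} ∩ {n0,n1,n2} = {n0,n1}; idom=n1
  n6: preds {n0,n3,n5,n7}: {n0} ∩ {n0,n3} ∩ {n0,n1,n2,n5} ∩ {n0,n6,n7} = {n0}; idom=n0
  n8: preds {n5,n6}: {n0,n1,n2,n5} ∩ {n0,n6} = {n0}; idom=n0

DF walk-up:
  n3←n0: walk · to n0
  n3←n2: walk n2→n1 to n0
  n4←n1: walk · to n1
  n4←n2: walk n2 to n1
  n6←n0: walk · to n0
  n6←n3: walk n3 to n0
  n6←n5: walk n5→n2→n1 to n0
  n6←n7: walk n7→n6 to n0
  n8←n5: walk n5→n2→n1 to n0
  n8←n6: walk n6 to n0
  n0 → ∅
  n1 → {n3,n6,n8}
  n2 → {n3,n4,n6,n8}
  n3 → {n6}
  n4 → ∅
  n5 → {n6,n8}
  n6 → {n6,n8}
  n7 → {n6}
  n8 → ∅

φ for x: defs {n0,n2,n3}
  DF⁺ = {n3,n4,n6,n8}

Answer: ["n3", "n4", "n6", "n8"]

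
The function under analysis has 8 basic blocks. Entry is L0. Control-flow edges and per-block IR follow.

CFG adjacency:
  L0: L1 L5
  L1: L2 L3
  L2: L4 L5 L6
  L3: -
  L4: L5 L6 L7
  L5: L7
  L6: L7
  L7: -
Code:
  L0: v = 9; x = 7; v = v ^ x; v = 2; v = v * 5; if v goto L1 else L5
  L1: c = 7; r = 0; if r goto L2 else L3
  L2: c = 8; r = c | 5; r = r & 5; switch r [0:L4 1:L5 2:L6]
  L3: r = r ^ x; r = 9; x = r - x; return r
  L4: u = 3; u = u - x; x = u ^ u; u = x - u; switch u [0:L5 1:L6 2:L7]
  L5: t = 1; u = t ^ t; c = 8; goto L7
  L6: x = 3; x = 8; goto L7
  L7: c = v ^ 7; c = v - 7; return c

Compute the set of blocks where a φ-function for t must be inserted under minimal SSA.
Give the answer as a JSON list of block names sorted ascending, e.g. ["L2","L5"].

Answer: ["L7"]

Derivation:
idom tree: L1←L0 L2←L1 L3←L1 L4←L2 L5←L0 L6←L2 L7←L0
Dom at joins:
  L5: preds {L0,L2,L4}: {L0} ∩ {L0,L1,L2} ∩ {L0,L1,L2,L4} = {L0}; idom=L0
  L6: preds {L2,L4}: {L0,L1,L2} ∩ {L0,L1,L2,L4} = {L0,L1,L2}; idom=L2
  L7: preds {L4,L5,L6}: {L0,L1,L2,L4} ∩ {L0,L5} ∩ {L0,L1,L2,L6} = {L0}; idom=L0

DF walk-up:
  L5←L0: walk · to L0
  L5←L2: walk L2→L1 to L0
  L5←L4: walk L4→L2→L1 to L0
  L6←L2: walk · to L2
  L6←L4: walk L4 to L2
  L7←L4: walk L4→L2→L1 to L0
  L7←L5: walk L5 to L0
  L7←L6: walk L6→L2→L1 to L0
  L0 → ∅
  L1 → {L5,L7}
  L2 → {L5,L7}
  L3 → ∅
  L4 → {L5,L6,L7}
  L5 → {L7}
  L6 → {L7}
  L7 → ∅

φ for t: defs {L5}
  DF⁺ = {L7}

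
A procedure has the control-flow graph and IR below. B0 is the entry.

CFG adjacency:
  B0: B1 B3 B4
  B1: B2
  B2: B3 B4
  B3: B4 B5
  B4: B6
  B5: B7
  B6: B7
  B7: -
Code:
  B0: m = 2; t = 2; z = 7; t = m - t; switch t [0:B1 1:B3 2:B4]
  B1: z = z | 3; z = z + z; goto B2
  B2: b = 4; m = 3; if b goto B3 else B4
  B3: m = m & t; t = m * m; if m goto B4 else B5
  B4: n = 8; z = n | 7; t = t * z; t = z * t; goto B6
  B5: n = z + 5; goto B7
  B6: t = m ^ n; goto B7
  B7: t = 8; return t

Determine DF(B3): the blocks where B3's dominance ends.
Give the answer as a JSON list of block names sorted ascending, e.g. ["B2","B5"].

Answer: ["B4", "B7"]

Derivation:
idom tree: B1←B0 B2←B1 B3←B0 B4←B0 B5←B3 B6←B4 B7←B0
Dom at joins:
  B3: preds {B0,B2}: {B0} ∩ {B0,B1,B2} = {B0}; idom=B0
  B4: preds {B0,B2,B3}: {B0} ∩ {B0,B1,B2} ∩ {B0,B3} = {B0}; idom=B0
  B7: preds {B5,B6}: {B0,B3,B5} ∩ {B0,B4,B6} = {B0}; idom=B0

Frontier:
  B3←B0: walk · to B0
  B3←B2: walk B2→B1 to B0
  B4←B0: walk · to B0
  B4←B2: walk B2→B1 to B0
  B4←B3: walk B3 to B0
  B7←B5: walk B5→B3 to B0
  B7←B6: walk B6→B4 to B0
  B0 → ∅
  B1 → {B3,B4}
  B2 → {B3,B4}
  B3 → {B4,B7}
  B4 → {B7}
  B5 → {B7}
  B6 → {B7}
  B7 → ∅

DF(B3) = ["B4", "B7"]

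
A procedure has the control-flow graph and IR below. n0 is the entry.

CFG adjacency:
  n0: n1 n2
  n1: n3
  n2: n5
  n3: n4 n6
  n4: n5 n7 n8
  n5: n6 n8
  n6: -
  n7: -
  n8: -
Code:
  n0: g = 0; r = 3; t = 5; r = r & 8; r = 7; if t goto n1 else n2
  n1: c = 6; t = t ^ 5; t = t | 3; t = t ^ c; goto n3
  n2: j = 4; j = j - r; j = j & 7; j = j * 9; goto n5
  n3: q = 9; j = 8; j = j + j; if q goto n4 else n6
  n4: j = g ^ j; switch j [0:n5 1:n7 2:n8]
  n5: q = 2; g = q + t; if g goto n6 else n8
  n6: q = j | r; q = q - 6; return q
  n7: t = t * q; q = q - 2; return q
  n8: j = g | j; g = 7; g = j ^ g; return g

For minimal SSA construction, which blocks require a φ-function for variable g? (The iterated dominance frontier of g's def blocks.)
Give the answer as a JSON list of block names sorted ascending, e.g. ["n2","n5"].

Answer: ["n6", "n8"]

Derivation:
idom tree: n1←n0 n2←n0 n3←n1 n4←n3 n5←n0 n6←n0 n7←n4 n8←n0
Dom at joins:
  n5: preds {n2,n4}: {n0,n2} ∩ {n0,n1,n3,n4} = {n0}; idom=n0
  n6: preds {n3,n5}: {n0,n1,n3} ∩ {n0,n5} = {n0}; idom=n0
  n8: preds {n4,n5}: {n0,n1,n3,n4} ∩ {n0,n5} = {n0}; idom=n0

DF walk-up:
  join n5 pred n2: n2 stop@n0
  join n5 pred n4: n4→n3→n1 stop@n0
  join n6 pred n3: n3→n1 stop@n0
  join n6 pred n5: n5 stop@n0
  join n8 pred n4: n4→n3→n1 stop@n0
  join n8 pred n5: n5 stop@n0
  DF(n0)=∅
  DF(n1)={n5,n6,n8}
  DF(n2)={n5}
  DF(n3)={n5,n6,n8}
  DF(n4)={n5,n8}
  DF(n5)={n6,n8}
  DF(n6)=∅
  DF(n7)=∅
  DF(n8)=∅

φ for g: defs {n0,n5,n8}
  DF⁺ = {n6,n8}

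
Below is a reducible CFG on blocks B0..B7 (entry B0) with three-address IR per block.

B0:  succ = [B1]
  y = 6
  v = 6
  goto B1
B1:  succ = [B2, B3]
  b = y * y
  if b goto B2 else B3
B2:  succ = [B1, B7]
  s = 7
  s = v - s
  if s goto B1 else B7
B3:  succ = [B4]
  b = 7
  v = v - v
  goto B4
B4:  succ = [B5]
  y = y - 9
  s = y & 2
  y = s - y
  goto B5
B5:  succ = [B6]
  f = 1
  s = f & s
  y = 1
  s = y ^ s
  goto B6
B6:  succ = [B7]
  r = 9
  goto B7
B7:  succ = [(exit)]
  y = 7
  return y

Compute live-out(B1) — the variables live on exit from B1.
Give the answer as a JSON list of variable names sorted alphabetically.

Answer: ["v", "y"]

Working:
def/use:
  B0: def={v,y} ue=∅
  B1: def={b} ue={y}
  B2: def={s} ue={v}
  B3: def={b,v} ue={v}
  B4: def={s,y} ue={y}
  B5: def={f,s,y} ue={s}
  B6: def={r} ue=∅
  B7: def={y} ue=∅

Liveness:
  B0 li=∅ lo={v,y}
  B1 li={v,y} lo={v,y}
  B2 li={v,y} lo={v,y}
  B3 li={v,y} lo={y}
  B4 li={y} lo={s}
  B5 li={s} lo=∅
  B6 li=∅ lo=∅
  B7 li=∅ lo=∅

live-out(B1) = ["v", "y"]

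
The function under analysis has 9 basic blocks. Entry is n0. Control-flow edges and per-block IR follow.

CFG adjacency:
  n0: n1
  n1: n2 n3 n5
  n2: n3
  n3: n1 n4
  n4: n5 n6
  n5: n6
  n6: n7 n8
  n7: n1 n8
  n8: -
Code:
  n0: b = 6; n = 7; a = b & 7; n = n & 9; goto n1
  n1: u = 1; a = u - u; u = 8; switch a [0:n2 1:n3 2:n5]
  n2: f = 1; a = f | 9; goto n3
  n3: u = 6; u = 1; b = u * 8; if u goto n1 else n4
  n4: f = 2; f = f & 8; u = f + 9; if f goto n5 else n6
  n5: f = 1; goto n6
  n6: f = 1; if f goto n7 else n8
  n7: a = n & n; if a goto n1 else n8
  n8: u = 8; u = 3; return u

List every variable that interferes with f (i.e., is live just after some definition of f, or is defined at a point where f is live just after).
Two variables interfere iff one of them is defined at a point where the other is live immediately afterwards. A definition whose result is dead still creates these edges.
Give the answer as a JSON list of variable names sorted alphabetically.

Block summaries:
  n0: def={a,b,n} ue=∅
  n1: def={a,u} ue=∅
  n2: def={a,f} ue=∅
  n3: def={b,u} ue=∅
  n4: def={f,u} ue=∅
  n5: def={f} ue=∅
  n6: def={f} ue=∅
  n7: def={a} ue={n}
  n8: def={u} ue=∅

Live sets:
  n0 li=∅ lo={n}
  n1 li={n} lo={n}
  n2 li={n} lo={n}
  n3 li={n} lo={n}
  n4 li={n} lo={n}
  n5 li={n} lo={n}
  n6 li={n} lo={n}
  n7 li={n} lo={n}
  n8 li=∅ lo=∅

Conflict graph:
  a — {n,u}
  b — {n,u}
  f — {n,u}
  n — {a,b,f,u}
  u — {a,b,f,n}

N(f) = ["n", "u"]

Answer: ["n", "u"]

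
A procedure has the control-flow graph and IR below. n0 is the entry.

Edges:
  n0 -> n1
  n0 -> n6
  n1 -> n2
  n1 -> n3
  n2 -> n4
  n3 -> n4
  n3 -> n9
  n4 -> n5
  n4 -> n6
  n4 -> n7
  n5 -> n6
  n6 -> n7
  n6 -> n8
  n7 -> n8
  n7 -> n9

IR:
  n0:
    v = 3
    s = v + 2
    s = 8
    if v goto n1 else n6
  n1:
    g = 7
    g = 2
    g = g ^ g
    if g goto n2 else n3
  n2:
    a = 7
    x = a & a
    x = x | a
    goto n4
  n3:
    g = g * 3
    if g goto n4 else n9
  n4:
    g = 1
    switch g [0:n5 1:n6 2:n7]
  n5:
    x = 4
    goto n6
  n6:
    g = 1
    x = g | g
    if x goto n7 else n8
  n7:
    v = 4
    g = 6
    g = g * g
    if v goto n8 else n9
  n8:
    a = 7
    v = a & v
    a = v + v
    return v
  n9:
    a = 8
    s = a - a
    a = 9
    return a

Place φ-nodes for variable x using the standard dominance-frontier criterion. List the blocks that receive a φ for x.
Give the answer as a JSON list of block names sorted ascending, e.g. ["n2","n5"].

Answer: ["n4", "n6", "n7", "n8", "n9"]

Working:
idom tree: n1←n0 n2←n1 n3←n1 n4←n1 n5←n4 n6←n0 n7←n0 n8←n0 n9←n0
Dom at joins:
  n4: preds {n2,n3}: {n0,n1,n2} ∩ {n0,n1,n3} = {n0,n1}; idom=n1
  n6: preds {n0,n4,n5}: {n0} ∩ {n0,n1,n4} ∩ {n0,n1,n4,n5} = {n0}; idom=n0
  n7: preds {n4,n6}: {n0,n1,n4} ∩ {n0,n6} = {n0}; idom=n0
  n8: preds {n6,n7}: {n0,n6} ∩ {n0,n7} = {n0}; idom=n0
  n9: preds {n3,n7}: {n0,n1,n3} ∩ {n0,n7} = {n0}; idom=n0

Frontier:
  n4←n2: walk n2 to n1
  n4←n3: walk n3 to n1
  n6←n0: walk · to n0
  n6←n4: walk n4→n1 to n0
  n6←n5: walk n5→n4→n1 to n0
  n7←n4: walk n4→n1 to n0
  n7←n6: walk n6 to n0
  n8←n6: walk n6 to n0
  n8←n7: walk n7 to n0
  n9←n3: walk n3→n1 to n0
  n9←n7: walk n7 to n0
  DF(n0)=∅
  DF(n1)={n6,n7,n9}
  DF(n2)={n4}
  DF(n3)={n4,n9}
  DF(n4)={n6,n7}
  DF(n5)={n6}
  DF(n6)={n7,n8}
  DF(n7)={n8,n9}
  DF(n8)=∅
  DF(n9)=∅

φ for x: defs {n2,n5,n6}
  DF⁺ = {n4,n6,n7,n8,n9}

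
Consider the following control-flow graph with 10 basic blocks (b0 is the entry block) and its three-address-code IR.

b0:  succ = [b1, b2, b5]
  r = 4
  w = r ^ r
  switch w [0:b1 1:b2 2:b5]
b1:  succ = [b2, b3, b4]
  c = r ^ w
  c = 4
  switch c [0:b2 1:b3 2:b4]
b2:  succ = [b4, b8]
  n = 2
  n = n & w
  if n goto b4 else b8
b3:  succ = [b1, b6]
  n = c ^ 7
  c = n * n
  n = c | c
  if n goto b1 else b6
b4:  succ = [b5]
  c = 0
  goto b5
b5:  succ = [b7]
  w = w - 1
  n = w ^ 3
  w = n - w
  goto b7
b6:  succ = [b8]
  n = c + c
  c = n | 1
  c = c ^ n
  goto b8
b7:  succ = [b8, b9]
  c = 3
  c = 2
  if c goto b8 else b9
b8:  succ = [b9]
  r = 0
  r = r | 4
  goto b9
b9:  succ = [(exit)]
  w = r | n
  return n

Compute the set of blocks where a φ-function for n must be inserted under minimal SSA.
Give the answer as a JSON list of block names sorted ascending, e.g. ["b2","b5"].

idom tree: b1←b0 b2←b0 b3←b1 b4←b0 b5←b0 b6←b3 b7←b5 b8←b0 b9←b0
Dom at joins:
  b1: preds {b0,b3}: {b0} ∩ {b0,b1,b3} = {b0}; idom=b0
  b2: preds {b0,b1}: {b0} ∩ {b0,b1} = {b0}; idom=b0
  b4: preds {b1,b2}: {b0,b1} ∩ {b0,b2} = {b0}; idom=b0
  b5: preds {b0,b4}: {b0} ∩ {b0,b4} = {b0}; idom=b0
  b8: preds {b2,b6,b7}: {b0,b2} ∩ {b0,b1,b3,b6} ∩ {b0,b5,b7} = {b0}; idom=b0
  b9: preds {b7,b8}: {b0,b5,b7} ∩ {b0,b8} = {b0}; idom=b0

Frontier:
  b1←b0: walk · to b0
  b1←b3: walk b3→b1 to b0
  b2←b0: walk · to b0
  b2←b1: walk b1 to b0
  b4←b1: walk b1 to b0
  b4←b2: walk b2 to b0
  b5←b0: walk · to b0
  b5←b4: walk b4 to b0
  b8←b2: walk b2 to b0
  b8←b6: walk b6→b3→b1 to b0
  b8←b7: walk b7→b5 to b0
  b9←b7: walk b7→b5 to b0
  b9←b8: walk b8 to b0
  DF(b0)=∅
  DF(b1)={b1,b2,b4,b8}
  DF(b2)={b4,b8}
  DF(b3)={b1,b8}
  DF(b4)={b5}
  DF(b5)={b8,b9}
  DF(b6)={b8}
  DF(b7)={b8,b9}
  DF(b8)={b9}
  DF(b9)=∅

φ for n: defs {b2,b3,b5,b6}
  DF⁺ = {b1,b2,b4,b5,b8,b9}

Answer: ["b1", "b2", "b4", "b5", "b8", "b9"]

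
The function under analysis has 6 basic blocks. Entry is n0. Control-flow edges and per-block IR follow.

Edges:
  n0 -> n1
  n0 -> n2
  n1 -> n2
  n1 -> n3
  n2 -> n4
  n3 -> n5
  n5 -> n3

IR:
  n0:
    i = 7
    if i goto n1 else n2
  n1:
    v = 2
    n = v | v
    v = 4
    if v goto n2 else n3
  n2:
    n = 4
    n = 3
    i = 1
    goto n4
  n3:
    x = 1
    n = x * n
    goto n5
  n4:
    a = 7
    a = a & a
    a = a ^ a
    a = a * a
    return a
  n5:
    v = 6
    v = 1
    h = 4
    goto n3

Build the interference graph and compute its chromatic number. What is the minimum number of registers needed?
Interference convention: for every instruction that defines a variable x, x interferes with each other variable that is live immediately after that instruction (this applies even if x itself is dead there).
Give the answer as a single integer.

Answer: 2

Analysis:
Block summaries:
  n0 def {i} use ∅
  n1 def {n,v} use ∅
  n2 def {i,n} use ∅
  n3 def {n,x} use {n}
  n4 def {a} use ∅
  n5 def {h,v} use ∅

Backward fixpoint:
  live n0: ∅→∅
  live n1: ∅→{n}
  live n2: ∅→∅
  live n3: {n}→{n}
  live n4: ∅→∅
  live n5: {n}→{n}

Interference:
  a: ∅
  h: {n}
  i: ∅
  n: {h,v,x}
  v: {n}
  x: {n}

Chromatic number:
  clique {h,n} ⇒ need ≥ 2
  assign a→c0 h→c1 i→c0 n→c0 v→c1 x→c1 — no edge inside a register ⇒ χ ≤ 2
  χ = 2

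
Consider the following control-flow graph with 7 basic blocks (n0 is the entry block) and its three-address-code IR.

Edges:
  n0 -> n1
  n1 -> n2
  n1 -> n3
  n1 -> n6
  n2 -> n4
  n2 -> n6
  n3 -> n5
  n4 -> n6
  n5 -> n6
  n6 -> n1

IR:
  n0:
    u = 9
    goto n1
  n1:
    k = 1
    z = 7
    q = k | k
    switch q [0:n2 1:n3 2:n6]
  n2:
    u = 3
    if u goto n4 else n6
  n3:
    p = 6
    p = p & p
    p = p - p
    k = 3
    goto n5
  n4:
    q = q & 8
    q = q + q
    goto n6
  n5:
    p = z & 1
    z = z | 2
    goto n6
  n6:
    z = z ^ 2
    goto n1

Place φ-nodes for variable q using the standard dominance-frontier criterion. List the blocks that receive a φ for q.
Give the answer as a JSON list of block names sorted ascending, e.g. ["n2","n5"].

Answer: ["n1", "n6"]

Working:
idom tree: n1←n0 n2←n1 n3←n1 n4←n2 n5←n3 n6←n1
Join-block Dom:
  n1: preds {n0,n6}: {n0} ∩ {n0,n1,n6} = {n0}; idom=n0
  n6: preds {n1,n2,n4,n5}: {n0,n1} ∩ {n0,n1,n2} ∩ {n0,n1,n2,n4} ∩ {n0,n1,n3,n5} = {n0,n1}; idom=n1

DF derivation:
  n1←n0: walk · to n0
  n1←n6: walk n6→n1 to n0
  n6←n1: walk · to n1
  n6←n2: walk n2 to n1
  n6←n4: walk n4→n2 to n1
  n6←n5: walk n5→n3 to n1
  n0: DF=∅
  n1: DF={n1}
  n2: DF={n6}
  n3: DF={n6}
  n4: DF={n6}
  n5: DF={n6}
  n6: DF={n1}

φ for q: defs {n1,n4}
  DF⁺ = {n1,n6}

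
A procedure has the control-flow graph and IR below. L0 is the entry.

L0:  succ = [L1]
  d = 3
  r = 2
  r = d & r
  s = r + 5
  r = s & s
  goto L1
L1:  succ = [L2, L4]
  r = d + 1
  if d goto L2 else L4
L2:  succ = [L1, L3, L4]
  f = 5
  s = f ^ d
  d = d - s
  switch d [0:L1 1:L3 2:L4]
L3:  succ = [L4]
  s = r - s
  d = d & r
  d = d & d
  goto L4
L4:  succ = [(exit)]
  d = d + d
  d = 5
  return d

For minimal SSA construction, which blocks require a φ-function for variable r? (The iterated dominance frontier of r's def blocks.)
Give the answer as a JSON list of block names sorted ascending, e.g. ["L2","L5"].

idom tree: L1←L0 L2←L1 L3←L2 L4←L1
Dom at joins:
  L1: preds {L0,L2}: {L0} ∩ {L0,L1,L2} = {L0}; idom=L0
  L4: preds {L1,L2,L3}: {L0,L1} ∩ {L0,L1,L2} ∩ {L0,L1,L2,L3} = {L0,L1}; idom=L1

DF walk-up:
  join L1 pred L0: · stop@L0
  join L1 pred L2: L2→L1 stop@L0
  join L4 pred L1: · stop@L1
  join L4 pred L2: L2 stop@L1
  join L4 pred L3: L3→L2 stop@L1
  L0: DF=∅
  L1: DF={L1}
  L2: DF={L1,L4}
  L3: DF={L4}
  L4: DF=∅

φ for r: defs {L0,L1}
  DF⁺ = {L1}

Answer: ["L1"]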